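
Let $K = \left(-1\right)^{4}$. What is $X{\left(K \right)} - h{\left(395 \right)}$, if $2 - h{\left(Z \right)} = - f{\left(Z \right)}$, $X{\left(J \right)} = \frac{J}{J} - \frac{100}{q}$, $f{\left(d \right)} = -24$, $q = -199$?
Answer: $\frac{4677}{199} \approx 23.503$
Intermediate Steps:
$K = 1$
$X{\left(J \right)} = \frac{299}{199}$ ($X{\left(J \right)} = \frac{J}{J} - \frac{100}{-199} = 1 - - \frac{100}{199} = 1 + \frac{100}{199} = \frac{299}{199}$)
$h{\left(Z \right)} = -22$ ($h{\left(Z \right)} = 2 - \left(-1\right) \left(-24\right) = 2 - 24 = -22$)
$X{\left(K \right)} - h{\left(395 \right)} = \frac{299}{199} - -22 = \frac{299}{199} + 22 = \frac{4677}{199}$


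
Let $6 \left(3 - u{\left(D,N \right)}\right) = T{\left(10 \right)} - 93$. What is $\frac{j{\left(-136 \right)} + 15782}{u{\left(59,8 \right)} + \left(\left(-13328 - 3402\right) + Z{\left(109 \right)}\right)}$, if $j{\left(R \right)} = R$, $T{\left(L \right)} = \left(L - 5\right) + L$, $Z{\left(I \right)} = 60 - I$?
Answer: $- \frac{15646}{16763} \approx -0.93336$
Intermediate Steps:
$T{\left(L \right)} = -5 + 2 L$ ($T{\left(L \right)} = \left(-5 + L\right) + L = -5 + 2 L$)
$u{\left(D,N \right)} = 16$ ($u{\left(D,N \right)} = 3 - \frac{\left(-5 + 2 \cdot 10\right) - 93}{6} = 3 - \frac{\left(-5 + 20\right) - 93}{6} = 3 - \frac{15 - 93}{6} = 3 - -13 = 3 + 13 = 16$)
$\frac{j{\left(-136 \right)} + 15782}{u{\left(59,8 \right)} + \left(\left(-13328 - 3402\right) + Z{\left(109 \right)}\right)} = \frac{-136 + 15782}{16 + \left(\left(-13328 - 3402\right) + \left(60 - 109\right)\right)} = \frac{15646}{16 + \left(-16730 + \left(60 - 109\right)\right)} = \frac{15646}{16 - 16779} = \frac{15646}{-16763} = 15646 \left(- \frac{1}{16763}\right) = - \frac{15646}{16763}$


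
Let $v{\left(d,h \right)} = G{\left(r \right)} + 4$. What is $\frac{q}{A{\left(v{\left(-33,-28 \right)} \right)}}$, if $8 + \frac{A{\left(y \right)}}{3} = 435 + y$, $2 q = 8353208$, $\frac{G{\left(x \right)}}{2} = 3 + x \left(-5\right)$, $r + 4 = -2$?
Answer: $\frac{4176604}{1491} \approx 2801.2$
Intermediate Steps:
$r = -6$ ($r = -4 - 2 = -6$)
$G{\left(x \right)} = 6 - 10 x$ ($G{\left(x \right)} = 2 \left(3 + x \left(-5\right)\right) = 2 \left(3 - 5 x\right) = 6 - 10 x$)
$v{\left(d,h \right)} = 70$ ($v{\left(d,h \right)} = \left(6 - -60\right) + 4 = \left(6 + 60\right) + 4 = 66 + 4 = 70$)
$q = 4176604$ ($q = \frac{1}{2} \cdot 8353208 = 4176604$)
$A{\left(y \right)} = 1281 + 3 y$ ($A{\left(y \right)} = -24 + 3 \left(435 + y\right) = -24 + \left(1305 + 3 y\right) = 1281 + 3 y$)
$\frac{q}{A{\left(v{\left(-33,-28 \right)} \right)}} = \frac{4176604}{1281 + 3 \cdot 70} = \frac{4176604}{1281 + 210} = \frac{4176604}{1491}$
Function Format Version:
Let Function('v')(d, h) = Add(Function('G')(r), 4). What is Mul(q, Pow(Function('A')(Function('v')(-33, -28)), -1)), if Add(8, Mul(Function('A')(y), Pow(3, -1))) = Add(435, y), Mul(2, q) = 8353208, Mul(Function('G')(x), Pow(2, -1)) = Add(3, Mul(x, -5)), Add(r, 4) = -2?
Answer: Rational(4176604, 1491) ≈ 2801.2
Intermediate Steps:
r = -6 (r = Add(-4, -2) = -6)
Function('G')(x) = Add(6, Mul(-10, x)) (Function('G')(x) = Mul(2, Add(3, Mul(x, -5))) = Mul(2, Add(3, Mul(-5, x))) = Add(6, Mul(-10, x)))
Function('v')(d, h) = 70 (Function('v')(d, h) = Add(Add(6, Mul(-10, -6)), 4) = Add(Add(6, 60), 4) = Add(66, 4) = 70)
q = 4176604 (q = Mul(Rational(1, 2), 8353208) = 4176604)
Function('A')(y) = Add(1281, Mul(3, y)) (Function('A')(y) = Add(-24, Mul(3, Add(435, y))) = Add(-24, Add(1305, Mul(3, y))) = Add(1281, Mul(3, y)))
Mul(q, Pow(Function('A')(Function('v')(-33, -28)), -1)) = Mul(4176604, Pow(Add(1281, Mul(3, 70)), -1)) = Mul(4176604, Pow(Add(1281, 210), -1)) = Mul(4176604, Pow(1491, -1)) = Mul(4176604, Rational(1, 1491)) = Rational(4176604, 1491)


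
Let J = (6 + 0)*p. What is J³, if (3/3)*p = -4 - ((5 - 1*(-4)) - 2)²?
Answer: -32157432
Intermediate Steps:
p = -53 (p = -4 - ((5 - 1*(-4)) - 2)² = -4 - ((5 + 4) - 2)² = -4 - (9 - 2)² = -4 - 1*7² = -4 - 1*49 = -4 - 49 = -53)
J = -318 (J = (6 + 0)*(-53) = 6*(-53) = -318)
J³ = (-318)³ = -32157432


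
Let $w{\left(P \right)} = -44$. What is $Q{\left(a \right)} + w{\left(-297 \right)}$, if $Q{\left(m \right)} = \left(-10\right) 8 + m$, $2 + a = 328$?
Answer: $202$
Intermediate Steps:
$a = 326$ ($a = -2 + 328 = 326$)
$Q{\left(m \right)} = -80 + m$
$Q{\left(a \right)} + w{\left(-297 \right)} = \left(-80 + 326\right) - 44 = 246 - 44 = 202$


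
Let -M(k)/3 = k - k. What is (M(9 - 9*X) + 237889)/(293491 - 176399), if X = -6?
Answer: 237889/117092 ≈ 2.0316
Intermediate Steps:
M(k) = 0 (M(k) = -3*(k - k) = -3*0 = 0)
(M(9 - 9*X) + 237889)/(293491 - 176399) = (0 + 237889)/(293491 - 176399) = 237889/117092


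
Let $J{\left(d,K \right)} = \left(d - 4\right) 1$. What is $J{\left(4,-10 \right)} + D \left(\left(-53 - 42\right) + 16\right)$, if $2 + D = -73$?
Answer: $5925$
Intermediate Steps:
$J{\left(d,K \right)} = -4 + d$ ($J{\left(d,K \right)} = \left(-4 + d\right) 1 = -4 + d$)
$D = -75$ ($D = -2 - 73 = -75$)
$J{\left(4,-10 \right)} + D \left(\left(-53 - 42\right) + 16\right) = \left(-4 + 4\right) - 75 \left(\left(-53 - 42\right) + 16\right) = 0 - 75 \left(-95 + 16\right) = 0 - -5925 = 0 + 5925 = 5925$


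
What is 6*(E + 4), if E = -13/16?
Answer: 153/8 ≈ 19.125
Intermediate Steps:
E = -13/16 (E = -13*1/16 = -13/16 ≈ -0.81250)
6*(E + 4) = 6*(-13/16 + 4) = 6*(51/16) = 153/8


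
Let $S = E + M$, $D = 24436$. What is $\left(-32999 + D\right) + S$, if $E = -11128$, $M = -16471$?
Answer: $-36162$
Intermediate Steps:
$S = -27599$ ($S = -11128 - 16471 = -27599$)
$\left(-32999 + D\right) + S = \left(-32999 + 24436\right) - 27599 = -8563 - 27599 = -36162$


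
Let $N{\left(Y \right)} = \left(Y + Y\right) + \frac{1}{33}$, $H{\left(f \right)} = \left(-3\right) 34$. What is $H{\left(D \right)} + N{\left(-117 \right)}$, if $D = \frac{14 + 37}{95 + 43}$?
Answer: $- \frac{11087}{33} \approx -335.97$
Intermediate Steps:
$D = \frac{17}{46}$ ($D = \frac{51}{138} = 51 \cdot \frac{1}{138} = \frac{17}{46} \approx 0.36957$)
$H{\left(f \right)} = -102$
$N{\left(Y \right)} = \frac{1}{33} + 2 Y$ ($N{\left(Y \right)} = 2 Y + \frac{1}{33} = \frac{1}{33} + 2 Y$)
$H{\left(D \right)} + N{\left(-117 \right)} = -102 + \left(\frac{1}{33} + 2 \left(-117\right)\right) = -102 + \left(\frac{1}{33} - 234\right) = -102 - \frac{7721}{33} = - \frac{11087}{33}$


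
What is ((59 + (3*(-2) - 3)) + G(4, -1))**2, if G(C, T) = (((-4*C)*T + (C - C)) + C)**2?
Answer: 202500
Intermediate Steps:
G(C, T) = (C - 4*C*T)**2 (G(C, T) = ((-4*C*T + 0) + C)**2 = (-4*C*T + C)**2 = (C - 4*C*T)**2)
((59 + (3*(-2) - 3)) + G(4, -1))**2 = ((59 + (3*(-2) - 3)) + 4**2*(-1 + 4*(-1))**2)**2 = ((59 + (-6 - 3)) + 16*(-1 - 4)**2)**2 = ((59 - 9) + 16*(-5)**2)**2 = (50 + 16*25)**2 = (50 + 400)**2 = 450**2 = 202500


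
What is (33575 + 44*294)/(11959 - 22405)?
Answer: -46511/10446 ≈ -4.4525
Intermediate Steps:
(33575 + 44*294)/(11959 - 22405) = (33575 + 12936)/(-10446) = 46511*(-1/10446) = -46511/10446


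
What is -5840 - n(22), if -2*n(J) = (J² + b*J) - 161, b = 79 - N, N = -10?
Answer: -9399/2 ≈ -4699.5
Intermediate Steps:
b = 89 (b = 79 - 1*(-10) = 79 + 10 = 89)
n(J) = 161/2 - 89*J/2 - J²/2 (n(J) = -((J² + 89*J) - 161)/2 = -(-161 + J² + 89*J)/2 = 161/2 - 89*J/2 - J²/2)
-5840 - n(22) = -5840 - (161/2 - 89/2*22 - ½*22²) = -5840 - (161/2 - 979 - ½*484) = -5840 - (161/2 - 979 - 242) = -5840 - 1*(-2281/2) = -5840 + 2281/2 = -9399/2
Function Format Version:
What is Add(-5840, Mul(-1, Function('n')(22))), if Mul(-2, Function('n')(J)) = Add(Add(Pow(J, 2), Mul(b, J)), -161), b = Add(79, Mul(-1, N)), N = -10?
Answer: Rational(-9399, 2) ≈ -4699.5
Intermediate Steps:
b = 89 (b = Add(79, Mul(-1, -10)) = Add(79, 10) = 89)
Function('n')(J) = Add(Rational(161, 2), Mul(Rational(-89, 2), J), Mul(Rational(-1, 2), Pow(J, 2))) (Function('n')(J) = Mul(Rational(-1, 2), Add(Add(Pow(J, 2), Mul(89, J)), -161)) = Mul(Rational(-1, 2), Add(-161, Pow(J, 2), Mul(89, J))) = Add(Rational(161, 2), Mul(Rational(-89, 2), J), Mul(Rational(-1, 2), Pow(J, 2))))
Add(-5840, Mul(-1, Function('n')(22))) = Add(-5840, Mul(-1, Add(Rational(161, 2), Mul(Rational(-89, 2), 22), Mul(Rational(-1, 2), Pow(22, 2))))) = Add(-5840, Mul(-1, Add(Rational(161, 2), -979, Mul(Rational(-1, 2), 484)))) = Add(-5840, Mul(-1, Add(Rational(161, 2), -979, -242))) = Add(-5840, Mul(-1, Rational(-2281, 2))) = Add(-5840, Rational(2281, 2)) = Rational(-9399, 2)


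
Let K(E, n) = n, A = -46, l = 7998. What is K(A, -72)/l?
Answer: -12/1333 ≈ -0.0090023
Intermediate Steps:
K(A, -72)/l = -72/7998 = -72*1/7998 = -12/1333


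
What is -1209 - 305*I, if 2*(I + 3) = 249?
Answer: -76533/2 ≈ -38267.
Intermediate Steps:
I = 243/2 (I = -3 + (1/2)*249 = -3 + 249/2 = 243/2 ≈ 121.50)
-1209 - 305*I = -1209 - 305*243/2 = -1209 - 74115/2 = -76533/2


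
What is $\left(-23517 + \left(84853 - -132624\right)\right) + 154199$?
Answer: $348159$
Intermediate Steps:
$\left(-23517 + \left(84853 - -132624\right)\right) + 154199 = \left(-23517 + \left(84853 + 132624\right)\right) + 154199 = \left(-23517 + 217477\right) + 154199 = 193960 + 154199 = 348159$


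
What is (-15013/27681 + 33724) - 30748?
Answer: 82363643/27681 ≈ 2975.5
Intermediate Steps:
(-15013/27681 + 33724) - 30748 = 933499031/27681 - 30748 = 82363643/27681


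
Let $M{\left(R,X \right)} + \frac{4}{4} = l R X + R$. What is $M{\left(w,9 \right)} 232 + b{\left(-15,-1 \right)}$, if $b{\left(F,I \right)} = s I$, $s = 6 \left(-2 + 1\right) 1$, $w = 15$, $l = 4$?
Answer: $128534$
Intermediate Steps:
$M{\left(R,X \right)} = -1 + R + 4 R X$ ($M{\left(R,X \right)} = -1 + \left(4 R X + R\right) = -1 + \left(R + 4 R X\right) = -1 + R + 4 R X$)
$s = -6$ ($s = 6 \left(-1\right) 1 = \left(-6\right) 1 = -6$)
$b{\left(F,I \right)} = - 6 I$
$M{\left(w,9 \right)} 232 + b{\left(-15,-1 \right)} = \left(-1 + 15 + 4 \cdot 15 \cdot 9\right) 232 - -6 = \left(-1 + 15 + 540\right) 232 + 6 = 554 \cdot 232 + 6 = 128528 + 6 = 128534$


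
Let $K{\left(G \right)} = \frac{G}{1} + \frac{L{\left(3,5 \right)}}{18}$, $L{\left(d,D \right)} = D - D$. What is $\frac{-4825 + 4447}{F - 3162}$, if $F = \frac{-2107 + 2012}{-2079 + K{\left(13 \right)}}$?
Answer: $\frac{780948}{6532597} \approx 0.11955$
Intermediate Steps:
$L{\left(d,D \right)} = 0$
$K{\left(G \right)} = G$ ($K{\left(G \right)} = \frac{G}{1} + \frac{0}{18} = G 1 + 0 \cdot \frac{1}{18} = G + 0 = G$)
$F = \frac{95}{2066}$ ($F = \frac{-2107 + 2012}{-2079 + 13} = - \frac{95}{-2066} = \left(-95\right) \left(- \frac{1}{2066}\right) = \frac{95}{2066} \approx 0.045983$)
$\frac{-4825 + 4447}{F - 3162} = \frac{-4825 + 4447}{\frac{95}{2066} - 3162} = - \frac{378}{- \frac{6532597}{2066}} = \left(-378\right) \left(- \frac{2066}{6532597}\right) = \frac{780948}{6532597}$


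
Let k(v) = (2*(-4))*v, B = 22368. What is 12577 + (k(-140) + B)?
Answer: 36065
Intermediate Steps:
k(v) = -8*v
12577 + (k(-140) + B) = 12577 + (-8*(-140) + 22368) = 12577 + (1120 + 22368) = 12577 + 23488 = 36065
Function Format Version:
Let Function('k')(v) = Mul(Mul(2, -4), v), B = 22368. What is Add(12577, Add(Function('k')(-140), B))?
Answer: 36065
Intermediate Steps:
Function('k')(v) = Mul(-8, v)
Add(12577, Add(Function('k')(-140), B)) = Add(12577, Add(Mul(-8, -140), 22368)) = Add(12577, Add(1120, 22368)) = Add(12577, 23488) = 36065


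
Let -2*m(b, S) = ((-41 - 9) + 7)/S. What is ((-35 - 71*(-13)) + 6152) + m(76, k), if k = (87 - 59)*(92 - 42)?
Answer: 19712043/2800 ≈ 7040.0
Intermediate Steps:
k = 1400 (k = 28*50 = 1400)
m(b, S) = 43/(2*S) (m(b, S) = -((-41 - 9) + 7)/(2*S) = -(-50 + 7)/(2*S) = -(-43)/(2*S) = 43/(2*S))
((-35 - 71*(-13)) + 6152) + m(76, k) = ((-35 - 71*(-13)) + 6152) + (43/2)/1400 = ((-35 + 923) + 6152) + (43/2)*(1/1400) = (888 + 6152) + 43/2800 = 7040 + 43/2800 = 19712043/2800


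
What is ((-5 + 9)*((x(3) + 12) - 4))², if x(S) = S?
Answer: 1936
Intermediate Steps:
((-5 + 9)*((x(3) + 12) - 4))² = ((-5 + 9)*((3 + 12) - 4))² = (4*(15 - 4))² = (4*11)² = 44² = 1936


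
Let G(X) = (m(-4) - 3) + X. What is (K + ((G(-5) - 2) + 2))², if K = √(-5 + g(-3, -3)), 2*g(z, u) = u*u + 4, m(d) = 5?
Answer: (-6 + √6)²/4 ≈ 3.1515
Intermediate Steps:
g(z, u) = 2 + u²/2 (g(z, u) = (u*u + 4)/2 = (u² + 4)/2 = (4 + u²)/2 = 2 + u²/2)
G(X) = 2 + X (G(X) = (5 - 3) + X = 2 + X)
K = √6/2 (K = √(-5 + (2 + (½)*(-3)²)) = √(-5 + (2 + (½)*9)) = √(-5 + (2 + 9/2)) = √(-5 + 13/2) = √(3/2) = √6/2 ≈ 1.2247)
(K + ((G(-5) - 2) + 2))² = (√6/2 + (((2 - 5) - 2) + 2))² = (√6/2 + ((-3 - 2) + 2))² = (√6/2 + (-5 + 2))² = (√6/2 - 3)² = (-3 + √6/2)²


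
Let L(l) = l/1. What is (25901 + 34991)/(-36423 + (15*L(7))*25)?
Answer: -30446/16899 ≈ -1.8016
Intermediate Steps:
L(l) = l (L(l) = l*1 = l)
(25901 + 34991)/(-36423 + (15*L(7))*25) = (25901 + 34991)/(-36423 + (15*7)*25) = 60892/(-36423 + 105*25) = 60892/(-36423 + 2625) = 60892/(-33798) = 60892*(-1/33798) = -30446/16899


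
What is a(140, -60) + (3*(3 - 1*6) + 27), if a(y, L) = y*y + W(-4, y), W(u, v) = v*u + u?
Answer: 19054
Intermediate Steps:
W(u, v) = u + u*v (W(u, v) = u*v + u = u + u*v)
a(y, L) = -4 + y**2 - 4*y (a(y, L) = y*y - 4*(1 + y) = y**2 + (-4 - 4*y) = -4 + y**2 - 4*y)
a(140, -60) + (3*(3 - 1*6) + 27) = (-4 + 140**2 - 4*140) + (3*(3 - 1*6) + 27) = (-4 + 19600 - 560) + (3*(3 - 6) + 27) = 19036 + (3*(-3) + 27) = 19036 + (-9 + 27) = 19036 + 18 = 19054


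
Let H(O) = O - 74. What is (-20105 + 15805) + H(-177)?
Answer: -4551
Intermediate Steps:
H(O) = -74 + O
(-20105 + 15805) + H(-177) = (-20105 + 15805) + (-74 - 177) = -4300 - 251 = -4551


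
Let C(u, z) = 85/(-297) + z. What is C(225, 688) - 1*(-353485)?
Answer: 105189296/297 ≈ 3.5417e+5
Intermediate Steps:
C(u, z) = -85/297 + z (C(u, z) = 85*(-1/297) + z = -85/297 + z)
C(225, 688) - 1*(-353485) = (-85/297 + 688) - 1*(-353485) = 204251/297 + 353485 = 105189296/297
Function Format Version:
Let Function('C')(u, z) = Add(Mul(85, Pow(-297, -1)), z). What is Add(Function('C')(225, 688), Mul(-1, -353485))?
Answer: Rational(105189296, 297) ≈ 3.5417e+5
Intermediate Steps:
Function('C')(u, z) = Add(Rational(-85, 297), z) (Function('C')(u, z) = Add(Mul(85, Rational(-1, 297)), z) = Add(Rational(-85, 297), z))
Add(Function('C')(225, 688), Mul(-1, -353485)) = Add(Add(Rational(-85, 297), 688), Mul(-1, -353485)) = Add(Rational(204251, 297), 353485) = Rational(105189296, 297)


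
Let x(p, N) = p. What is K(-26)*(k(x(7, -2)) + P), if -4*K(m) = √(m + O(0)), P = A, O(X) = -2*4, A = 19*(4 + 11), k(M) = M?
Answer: -73*I*√34 ≈ -425.66*I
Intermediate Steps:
A = 285 (A = 19*15 = 285)
O(X) = -8
P = 285
K(m) = -√(-8 + m)/4 (K(m) = -√(m - 8)/4 = -√(-8 + m)/4)
K(-26)*(k(x(7, -2)) + P) = (-√(-8 - 26)/4)*(7 + 285) = -I*√34/4*292 = -73*I*√34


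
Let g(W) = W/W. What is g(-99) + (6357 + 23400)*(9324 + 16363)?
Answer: 764368060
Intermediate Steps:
g(W) = 1
g(-99) + (6357 + 23400)*(9324 + 16363) = 1 + (6357 + 23400)*(9324 + 16363) = 1 + 29757*25687 = 1 + 764368059 = 764368060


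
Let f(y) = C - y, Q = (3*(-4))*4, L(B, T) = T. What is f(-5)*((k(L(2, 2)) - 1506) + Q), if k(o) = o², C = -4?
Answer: -1550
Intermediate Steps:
Q = -48 (Q = -12*4 = -48)
f(y) = -4 - y
f(-5)*((k(L(2, 2)) - 1506) + Q) = (-4 - 1*(-5))*((2² - 1506) - 48) = (-4 + 5)*((4 - 1506) - 48) = 1*(-1502 - 48) = 1*(-1550) = -1550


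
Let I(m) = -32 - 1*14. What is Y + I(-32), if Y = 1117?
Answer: 1071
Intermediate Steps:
I(m) = -46 (I(m) = -32 - 14 = -46)
Y + I(-32) = 1117 - 46 = 1071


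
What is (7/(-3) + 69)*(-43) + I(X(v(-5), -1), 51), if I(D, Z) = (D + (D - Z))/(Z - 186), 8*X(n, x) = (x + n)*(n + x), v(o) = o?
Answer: -128986/45 ≈ -2866.4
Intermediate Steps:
X(n, x) = (n + x)**2/8 (X(n, x) = ((x + n)*(n + x))/8 = ((n + x)*(n + x))/8 = (n + x)**2/8)
I(D, Z) = (-Z + 2*D)/(-186 + Z)
(7/(-3) + 69)*(-43) + I(X(v(-5), -1), 51) = (7/(-3) + 69)*(-43) + (-1*51 + 2*((-5 - 1)**2/8))/(-186 + 51) = (7*(-1/3) + 69)*(-43) + (-51 + 2*((1/8)*(-6)**2))/(-135) = (-7/3 + 69)*(-43) - (-51 + 2*((1/8)*36))/135 = (200/3)*(-43) - (-51 + 2*(9/2))/135 = -8600/3 - (-51 + 9)/135 = -8600/3 - 1/135*(-42) = -8600/3 + 14/45 = -128986/45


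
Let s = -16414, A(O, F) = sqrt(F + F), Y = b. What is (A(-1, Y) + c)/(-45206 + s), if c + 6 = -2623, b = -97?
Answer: 2629/61620 - I*sqrt(194)/61620 ≈ 0.042665 - 0.00022604*I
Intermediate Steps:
Y = -97
c = -2629 (c = -6 - 2623 = -2629)
A(O, F) = sqrt(2)*sqrt(F) (A(O, F) = sqrt(2*F) = sqrt(2)*sqrt(F))
(A(-1, Y) + c)/(-45206 + s) = (sqrt(2)*sqrt(-97) - 2629)/(-45206 - 16414) = (sqrt(2)*(I*sqrt(97)) - 2629)/(-61620) = (I*sqrt(194) - 2629)*(-1/61620) = (-2629 + I*sqrt(194))*(-1/61620) = 2629/61620 - I*sqrt(194)/61620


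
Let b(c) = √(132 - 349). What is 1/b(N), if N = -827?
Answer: -I*√217/217 ≈ -0.067884*I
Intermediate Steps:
b(c) = I*√217 (b(c) = √(-217) = I*√217)
1/b(N) = 1/(I*√217) = -I*√217/217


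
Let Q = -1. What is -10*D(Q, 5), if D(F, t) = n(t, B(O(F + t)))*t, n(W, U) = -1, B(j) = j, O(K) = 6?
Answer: 50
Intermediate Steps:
D(F, t) = -t
-10*D(Q, 5) = -(-10)*5 = -10*(-5) = 50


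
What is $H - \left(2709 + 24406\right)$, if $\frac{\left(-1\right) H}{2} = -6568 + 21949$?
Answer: $-57877$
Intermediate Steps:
$H = -30762$ ($H = - 2 \left(-6568 + 21949\right) = \left(-2\right) 15381 = -30762$)
$H - \left(2709 + 24406\right) = -30762 - \left(2709 + 24406\right) = -30762 - 27115 = -57877$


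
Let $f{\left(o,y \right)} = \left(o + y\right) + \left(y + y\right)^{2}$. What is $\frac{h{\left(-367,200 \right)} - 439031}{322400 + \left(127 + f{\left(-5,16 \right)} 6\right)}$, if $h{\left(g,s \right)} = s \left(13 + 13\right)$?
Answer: $- \frac{433831}{328737} \approx -1.3197$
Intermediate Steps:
$f{\left(o,y \right)} = o + y + 4 y^{2}$ ($f{\left(o,y \right)} = \left(o + y\right) + \left(2 y\right)^{2} = \left(o + y\right) + 4 y^{2} = o + y + 4 y^{2}$)
$h{\left(g,s \right)} = 26 s$ ($h{\left(g,s \right)} = s 26 = 26 s$)
$\frac{h{\left(-367,200 \right)} - 439031}{322400 + \left(127 + f{\left(-5,16 \right)} 6\right)} = \frac{26 \cdot 200 - 439031}{322400 + \left(127 + \left(-5 + 16 + 4 \cdot 16^{2}\right) 6\right)} = \frac{5200 - 439031}{322400 + \left(127 + \left(-5 + 16 + 4 \cdot 256\right) 6\right)} = - \frac{433831}{322400 + \left(127 + \left(-5 + 16 + 1024\right) 6\right)} = - \frac{433831}{322400 + \left(127 + 1035 \cdot 6\right)} = - \frac{433831}{322400 + \left(127 + 6210\right)} = - \frac{433831}{322400 + 6337} = - \frac{433831}{328737}$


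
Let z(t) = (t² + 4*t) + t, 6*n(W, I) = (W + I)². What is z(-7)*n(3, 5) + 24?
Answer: 520/3 ≈ 173.33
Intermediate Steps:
n(W, I) = (I + W)²/6 (n(W, I) = (W + I)²/6 = (I + W)²/6)
z(t) = t² + 5*t
z(-7)*n(3, 5) + 24 = (-7*(5 - 7))*((5 + 3)²/6) + 24 = (-7*(-2))*((⅙)*8²) + 24 = 14*((⅙)*64) + 24 = 14*(32/3) + 24 = 448/3 + 24 = 520/3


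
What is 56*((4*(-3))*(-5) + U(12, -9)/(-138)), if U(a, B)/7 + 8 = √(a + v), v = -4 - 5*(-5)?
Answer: 233408/69 - 196*√33/69 ≈ 3366.4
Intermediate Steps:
v = 21 (v = -4 + 25 = 21)
U(a, B) = -56 + 7*√(21 + a) (U(a, B) = -56 + 7*√(a + 21) = -56 + 7*√(21 + a))
56*((4*(-3))*(-5) + U(12, -9)/(-138)) = 56*((4*(-3))*(-5) + (-56 + 7*√(21 + 12))/(-138)) = 56*(-12*(-5) + (-56 + 7*√33)*(-1/138)) = 56*(60 + (28/69 - 7*√33/138)) = 56*(4168/69 - 7*√33/138) = 233408/69 - 196*√33/69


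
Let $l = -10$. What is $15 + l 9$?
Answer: $-75$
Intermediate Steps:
$15 + l 9 = 15 - 90 = -75$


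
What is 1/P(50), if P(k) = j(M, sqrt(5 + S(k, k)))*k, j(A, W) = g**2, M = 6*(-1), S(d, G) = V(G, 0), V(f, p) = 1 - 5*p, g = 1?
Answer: 1/50 ≈ 0.020000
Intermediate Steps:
S(d, G) = 1 (S(d, G) = 1 - 5*0 = 1 + 0 = 1)
M = -6
j(A, W) = 1 (j(A, W) = 1**2 = 1)
P(k) = k (P(k) = 1*k = k)
1/P(50) = 1/50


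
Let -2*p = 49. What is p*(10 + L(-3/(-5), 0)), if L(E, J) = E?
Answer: -2597/10 ≈ -259.70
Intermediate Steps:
p = -49/2 (p = -1/2*49 = -49/2 ≈ -24.500)
p*(10 + L(-3/(-5), 0)) = -49*(10 - 3/(-5))/2 = -49*(10 - 3*(-1/5))/2 = -49*(10 + 3/5)/2 = -49/2*53/5 = -2597/10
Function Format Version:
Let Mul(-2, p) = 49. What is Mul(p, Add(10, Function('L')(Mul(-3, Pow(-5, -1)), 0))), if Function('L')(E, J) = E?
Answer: Rational(-2597, 10) ≈ -259.70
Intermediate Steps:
p = Rational(-49, 2) (p = Mul(Rational(-1, 2), 49) = Rational(-49, 2) ≈ -24.500)
Mul(p, Add(10, Function('L')(Mul(-3, Pow(-5, -1)), 0))) = Mul(Rational(-49, 2), Add(10, Mul(-3, Pow(-5, -1)))) = Mul(Rational(-49, 2), Add(10, Mul(-3, Rational(-1, 5)))) = Mul(Rational(-49, 2), Add(10, Rational(3, 5))) = Mul(Rational(-49, 2), Rational(53, 5)) = Rational(-2597, 10)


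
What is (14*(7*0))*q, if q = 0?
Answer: 0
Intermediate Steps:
(14*(7*0))*q = (14*(7*0))*0 = (14*0)*0 = 0*0 = 0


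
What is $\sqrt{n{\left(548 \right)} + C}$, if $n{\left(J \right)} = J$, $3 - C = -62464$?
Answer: $\sqrt{63015} \approx 251.03$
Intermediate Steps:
$C = 62467$ ($C = 3 - -62464 = 3 + 62464 = 62467$)
$\sqrt{n{\left(548 \right)} + C} = \sqrt{548 + 62467} = \sqrt{63015}$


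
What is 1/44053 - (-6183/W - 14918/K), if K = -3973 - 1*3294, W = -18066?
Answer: -4617304604725/1927841835322 ≈ -2.3951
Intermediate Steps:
K = -7267 (K = -3973 - 3294 = -7267)
1/44053 - (-6183/W - 14918/K) = 1/44053 - (-6183/(-18066) - 14918/(-7267)) = 1/44053 - (-6183*(-1/18066) - 14918*(-1/7267)) = 1/44053 - (2061/6022 + 14918/7267) = 1/44053 - 1*104813483/43761874 = 1/44053 - 104813483/43761874 = -4617304604725/1927841835322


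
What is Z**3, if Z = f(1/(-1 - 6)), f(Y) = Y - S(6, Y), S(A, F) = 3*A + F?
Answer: -5832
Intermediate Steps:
S(A, F) = F + 3*A
f(Y) = -18 (f(Y) = Y - (Y + 3*6) = Y - (Y + 18) = Y - (18 + Y) = Y + (-18 - Y) = -18)
Z = -18
Z**3 = (-18)**3 = -5832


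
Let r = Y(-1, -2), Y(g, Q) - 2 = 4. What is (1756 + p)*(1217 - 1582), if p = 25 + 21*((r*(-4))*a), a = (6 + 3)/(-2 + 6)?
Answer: -236155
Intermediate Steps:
Y(g, Q) = 6 (Y(g, Q) = 2 + 4 = 6)
r = 6
a = 9/4 ≈ 2.2500
p = -1109 (p = 25 + 21*((6*(-4))*(9/4)) = 25 + 21*(-24*9/4) = 25 + 21*(-54) = 25 - 1134 = -1109)
(1756 + p)*(1217 - 1582) = (1756 - 1109)*(1217 - 1582) = 647*(-365) = -236155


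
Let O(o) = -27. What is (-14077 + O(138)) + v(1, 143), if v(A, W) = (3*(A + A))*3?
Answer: -14086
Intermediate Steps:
v(A, W) = 18*A (v(A, W) = (3*(2*A))*3 = (6*A)*3 = 18*A)
(-14077 + O(138)) + v(1, 143) = (-14077 - 27) + 18*1 = -14104 + 18 = -14086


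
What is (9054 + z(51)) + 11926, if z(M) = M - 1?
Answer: 21030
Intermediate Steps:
z(M) = -1 + M
(9054 + z(51)) + 11926 = (9054 + (-1 + 51)) + 11926 = (9054 + 50) + 11926 = 9104 + 11926 = 21030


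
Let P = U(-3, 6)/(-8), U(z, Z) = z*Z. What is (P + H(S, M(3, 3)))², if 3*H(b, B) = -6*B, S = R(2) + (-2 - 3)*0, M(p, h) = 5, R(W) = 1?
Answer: 961/16 ≈ 60.063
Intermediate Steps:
S = 1 (S = 1 + (-2 - 3)*0 = 1 - 5*0 = 1 + 0 = 1)
H(b, B) = -2*B (H(b, B) = (-6*B)/3 = -2*B)
U(z, Z) = Z*z
P = 9/4 (P = (6*(-3))/(-8) = -18*(-⅛) = 9/4 ≈ 2.2500)
(P + H(S, M(3, 3)))² = (9/4 - 2*5)² = (9/4 - 10)² = (-31/4)² = 961/16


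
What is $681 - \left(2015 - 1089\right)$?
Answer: $-245$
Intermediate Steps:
$681 - \left(2015 - 1089\right) = 681 - 926 = -245$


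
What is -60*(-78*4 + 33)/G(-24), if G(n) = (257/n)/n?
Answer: 9642240/257 ≈ 37518.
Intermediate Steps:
G(n) = 257/n²
-60*(-78*4 + 33)/G(-24) = -60*(-78*4 + 33)/(257/(-24)²) = -60*(-312 + 33)/(257*(1/576)) = -60*(-279)/257/576 = -(-16740)*576/257 = -1*(-9642240/257) = 9642240/257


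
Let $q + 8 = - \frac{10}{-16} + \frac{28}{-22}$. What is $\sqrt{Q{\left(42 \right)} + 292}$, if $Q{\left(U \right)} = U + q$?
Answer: $\frac{\sqrt{629882}}{44} \approx 18.038$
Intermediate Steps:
$q = - \frac{761}{88}$ ($q = -8 + \left(- \frac{10}{-16} + \frac{28}{-22}\right) = -8 + \left(\left(-10\right) \left(- \frac{1}{16}\right) + 28 \left(- \frac{1}{22}\right)\right) = -8 + \left(\frac{5}{8} - \frac{14}{11}\right) = -8 - \frac{57}{88} = - \frac{761}{88} \approx -8.6477$)
$Q{\left(U \right)} = - \frac{761}{88} + U$ ($Q{\left(U \right)} = U - \frac{761}{88} = - \frac{761}{88} + U$)
$\sqrt{Q{\left(42 \right)} + 292} = \sqrt{\left(- \frac{761}{88} + 42\right) + 292} = \sqrt{\frac{2935}{88} + 292} = \sqrt{\frac{28631}{88}} = \frac{\sqrt{629882}}{44}$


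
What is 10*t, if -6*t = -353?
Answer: 1765/3 ≈ 588.33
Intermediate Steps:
t = 353/6 (t = -⅙*(-353) = 353/6 ≈ 58.833)
10*t = 10*(353/6) = 1765/3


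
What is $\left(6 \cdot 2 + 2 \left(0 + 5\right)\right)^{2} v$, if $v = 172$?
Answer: $83248$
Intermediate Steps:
$\left(6 \cdot 2 + 2 \left(0 + 5\right)\right)^{2} v = \left(6 \cdot 2 + 2 \left(0 + 5\right)\right)^{2} \cdot 172 = \left(12 + 2 \cdot 5\right)^{2} \cdot 172 = \left(12 + 10\right)^{2} \cdot 172 = 22^{2} \cdot 172 = 484 \cdot 172 = 83248$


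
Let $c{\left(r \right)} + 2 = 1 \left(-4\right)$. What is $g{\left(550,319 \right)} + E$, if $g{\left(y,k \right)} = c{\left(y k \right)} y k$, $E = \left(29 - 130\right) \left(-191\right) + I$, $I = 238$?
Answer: $-1033171$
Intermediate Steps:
$c{\left(r \right)} = -6$ ($c{\left(r \right)} = -2 + 1 \left(-4\right) = -2 - 4 = -6$)
$E = 19529$ ($E = \left(29 - 130\right) \left(-191\right) + 238 = \left(-101\right) \left(-191\right) + 238 = 19291 + 238 = 19529$)
$g{\left(y,k \right)} = - 6 k y$ ($g{\left(y,k \right)} = - 6 y k = - 6 k y$)
$g{\left(550,319 \right)} + E = \left(-6\right) 319 \cdot 550 + 19529 = -1052700 + 19529 = -1033171$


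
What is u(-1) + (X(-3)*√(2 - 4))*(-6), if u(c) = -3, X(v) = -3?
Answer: -3 + 18*I*√2 ≈ -3.0 + 25.456*I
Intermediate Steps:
u(-1) + (X(-3)*√(2 - 4))*(-6) = -3 - 3*√(2 - 4)*(-6) = -3 - 3*I*√2*(-6) = -3 + 18*I*√2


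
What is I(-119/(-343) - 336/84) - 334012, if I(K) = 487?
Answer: -333525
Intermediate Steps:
I(-119/(-343) - 336/84) - 334012 = 487 - 334012 = -333525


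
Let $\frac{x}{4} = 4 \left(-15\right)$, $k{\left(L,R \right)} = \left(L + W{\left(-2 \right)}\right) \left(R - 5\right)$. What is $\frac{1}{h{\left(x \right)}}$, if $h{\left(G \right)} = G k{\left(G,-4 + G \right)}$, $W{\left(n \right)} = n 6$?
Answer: $- \frac{1}{15059520} \approx -6.6403 \cdot 10^{-8}$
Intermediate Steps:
$W{\left(n \right)} = 6 n$
$k{\left(L,R \right)} = \left(-12 + L\right) \left(-5 + R\right)$ ($k{\left(L,R \right)} = \left(L + 6 \left(-2\right)\right) \left(R - 5\right) = \left(L - 12\right) \left(-5 + R\right) = \left(-12 + L\right) \left(-5 + R\right)$)
$x = -240$ ($x = 4 \cdot 4 \left(-15\right) = 4 \left(-60\right) = -240$)
$h{\left(G \right)} = G \left(108 - 17 G + G \left(-4 + G\right)\right)$ ($h{\left(G \right)} = G \left(60 - 12 \left(-4 + G\right) - 5 G + G \left(-4 + G\right)\right) = G \left(60 - \left(-48 + 12 G\right) - 5 G + G \left(-4 + G\right)\right) = G \left(108 - 17 G + G \left(-4 + G\right)\right)$)
$\frac{1}{h{\left(x \right)}} = \frac{1}{\left(-240\right) \left(108 + \left(-240\right)^{2} - -5040\right)} = \frac{1}{\left(-240\right) \left(108 + 57600 + 5040\right)} = \frac{1}{\left(-240\right) 62748} = \frac{1}{-15059520} = - \frac{1}{15059520}$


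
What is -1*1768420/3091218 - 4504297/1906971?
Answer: -2882681603261/982477180113 ≈ -2.9341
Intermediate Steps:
-1*1768420/3091218 - 4504297/1906971 = -1768420*1/3091218 - 4504297*1/1906971 = -884210/1545609 - 4504297/1906971 = -2882681603261/982477180113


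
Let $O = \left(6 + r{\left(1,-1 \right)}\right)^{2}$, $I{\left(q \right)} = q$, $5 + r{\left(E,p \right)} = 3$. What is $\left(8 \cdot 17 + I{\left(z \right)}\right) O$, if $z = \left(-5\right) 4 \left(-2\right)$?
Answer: $2816$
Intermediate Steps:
$z = 40$ ($z = \left(-20\right) \left(-2\right) = 40$)
$r{\left(E,p \right)} = -2$ ($r{\left(E,p \right)} = -5 + 3 = -2$)
$O = 16$ ($O = \left(6 - 2\right)^{2} = 4^{2} = 16$)
$\left(8 \cdot 17 + I{\left(z \right)}\right) O = \left(8 \cdot 17 + 40\right) 16 = \left(136 + 40\right) 16 = 176 \cdot 16 = 2816$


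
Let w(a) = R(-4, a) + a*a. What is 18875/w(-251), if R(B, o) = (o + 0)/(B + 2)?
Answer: 37750/126253 ≈ 0.29900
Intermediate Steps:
R(B, o) = o/(2 + B)
w(a) = a² - a/2 (w(a) = a/(2 - 4) + a*a = a/(-2) + a² = a*(-½) + a² = -a/2 + a² = a² - a/2)
18875/w(-251) = 18875/((-251*(-½ - 251))) = 18875/((-251*(-503/2))) = 18875/(126253/2) = 18875*(2/126253) = 37750/126253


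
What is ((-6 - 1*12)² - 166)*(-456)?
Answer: -72048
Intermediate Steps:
((-6 - 1*12)² - 166)*(-456) = ((-6 - 12)² - 166)*(-456) = ((-18)² - 166)*(-456) = (324 - 166)*(-456) = 158*(-456) = -72048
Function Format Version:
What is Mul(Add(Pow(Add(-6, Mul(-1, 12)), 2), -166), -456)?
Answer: -72048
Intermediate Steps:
Mul(Add(Pow(Add(-6, Mul(-1, 12)), 2), -166), -456) = Mul(Add(Pow(Add(-6, -12), 2), -166), -456) = Mul(Add(Pow(-18, 2), -166), -456) = Mul(Add(324, -166), -456) = Mul(158, -456) = -72048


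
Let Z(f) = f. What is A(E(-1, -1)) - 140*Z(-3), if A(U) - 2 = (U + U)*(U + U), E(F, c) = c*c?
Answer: 426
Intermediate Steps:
E(F, c) = c²
A(U) = 2 + 4*U² (A(U) = 2 + (U + U)*(U + U) = 2 + (2*U)*(2*U) = 2 + 4*U²)
A(E(-1, -1)) - 140*Z(-3) = (2 + 4*((-1)²)²) - 140*(-3) = (2 + 4*1²) + 420 = (2 + 4*1) + 420 = (2 + 4) + 420 = 6 + 420 = 426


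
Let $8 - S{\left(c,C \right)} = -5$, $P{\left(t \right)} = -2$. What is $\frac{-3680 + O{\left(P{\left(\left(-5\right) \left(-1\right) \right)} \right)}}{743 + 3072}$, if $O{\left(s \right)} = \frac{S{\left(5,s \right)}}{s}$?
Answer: $- \frac{7373}{7630} \approx -0.96632$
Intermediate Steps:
$S{\left(c,C \right)} = 13$ ($S{\left(c,C \right)} = 8 - -5 = 8 + 5 = 13$)
$O{\left(s \right)} = \frac{13}{s}$
$\frac{-3680 + O{\left(P{\left(\left(-5\right) \left(-1\right) \right)} \right)}}{743 + 3072} = \frac{-3680 + \frac{13}{-2}}{743 + 3072} = \frac{-3680 + 13 \left(- \frac{1}{2}\right)}{3815} = \left(-3680 - \frac{13}{2}\right) \frac{1}{3815} = \left(- \frac{7373}{2}\right) \frac{1}{3815} = - \frac{7373}{7630}$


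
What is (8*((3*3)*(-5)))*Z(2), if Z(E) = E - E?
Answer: 0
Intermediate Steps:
Z(E) = 0
(8*((3*3)*(-5)))*Z(2) = (8*((3*3)*(-5)))*0 = (8*(9*(-5)))*0 = (8*(-45))*0 = -360*0 = 0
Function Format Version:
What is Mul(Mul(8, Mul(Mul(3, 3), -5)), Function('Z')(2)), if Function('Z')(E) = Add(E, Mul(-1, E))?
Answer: 0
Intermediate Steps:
Function('Z')(E) = 0
Mul(Mul(8, Mul(Mul(3, 3), -5)), Function('Z')(2)) = Mul(Mul(8, Mul(Mul(3, 3), -5)), 0) = Mul(Mul(8, Mul(9, -5)), 0) = Mul(Mul(8, -45), 0) = Mul(-360, 0) = 0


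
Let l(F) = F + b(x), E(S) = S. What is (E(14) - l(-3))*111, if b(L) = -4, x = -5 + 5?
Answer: 2331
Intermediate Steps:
x = 0
l(F) = -4 + F (l(F) = F - 4 = -4 + F)
(E(14) - l(-3))*111 = (14 - (-4 - 3))*111 = (14 - 1*(-7))*111 = (14 + 7)*111 = 21*111 = 2331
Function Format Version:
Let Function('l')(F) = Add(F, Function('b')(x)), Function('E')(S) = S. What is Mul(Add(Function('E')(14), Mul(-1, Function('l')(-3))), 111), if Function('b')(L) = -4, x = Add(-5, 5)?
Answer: 2331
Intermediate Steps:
x = 0
Function('l')(F) = Add(-4, F) (Function('l')(F) = Add(F, -4) = Add(-4, F))
Mul(Add(Function('E')(14), Mul(-1, Function('l')(-3))), 111) = Mul(Add(14, Mul(-1, Add(-4, -3))), 111) = Mul(Add(14, Mul(-1, -7)), 111) = Mul(Add(14, 7), 111) = Mul(21, 111) = 2331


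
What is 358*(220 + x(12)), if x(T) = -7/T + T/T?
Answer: 473455/6 ≈ 78909.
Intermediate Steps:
x(T) = 1 - 7/T (x(T) = -7/T + 1 = 1 - 7/T)
358*(220 + x(12)) = 358*(220 + (-7 + 12)/12) = 358*(220 + (1/12)*5) = 358*(220 + 5/12) = 358*(2645/12) = 473455/6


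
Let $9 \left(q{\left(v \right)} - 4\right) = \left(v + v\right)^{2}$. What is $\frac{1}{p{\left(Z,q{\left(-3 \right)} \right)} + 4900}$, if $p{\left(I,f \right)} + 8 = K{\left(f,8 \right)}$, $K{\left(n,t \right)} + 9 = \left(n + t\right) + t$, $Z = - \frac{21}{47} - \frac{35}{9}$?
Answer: $\frac{1}{4907} \approx 0.00020379$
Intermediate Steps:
$Z = - \frac{1834}{423}$ ($Z = \left(-21\right) \frac{1}{47} - \frac{35}{9} = - \frac{21}{47} - \frac{35}{9} = - \frac{1834}{423} \approx -4.3357$)
$q{\left(v \right)} = 4 + \frac{4 v^{2}}{9}$ ($q{\left(v \right)} = 4 + \frac{\left(v + v\right)^{2}}{9} = 4 + \frac{\left(2 v\right)^{2}}{9} = 4 + \frac{4 v^{2}}{9}$)
$K{\left(n,t \right)} = -9 + n + 2 t$ ($K{\left(n,t \right)} = -9 + \left(\left(n + t\right) + t\right) = -9 + \left(n + 2 t\right) = -9 + n + 2 t$)
$p{\left(I,f \right)} = -1 + f$ ($p{\left(I,f \right)} = -8 + \left(-9 + f + 2 \cdot 8\right) = -8 + \left(-9 + f + 16\right) = -8 + \left(7 + f\right) = -1 + f$)
$\frac{1}{p{\left(Z,q{\left(-3 \right)} \right)} + 4900} = \frac{1}{\left(-1 + \left(4 + \frac{4 \left(-3\right)^{2}}{9}\right)\right) + 4900} = \frac{1}{\left(-1 + \left(4 + \frac{4}{9} \cdot 9\right)\right) + 4900} = \frac{1}{\left(-1 + \left(4 + 4\right)\right) + 4900} = \frac{1}{\left(-1 + 8\right) + 4900} = \frac{1}{7 + 4900} = \frac{1}{4907}$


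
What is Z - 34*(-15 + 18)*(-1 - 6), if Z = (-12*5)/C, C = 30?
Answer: 712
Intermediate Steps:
Z = -2 (Z = -12*5/30 = -60*1/30 = -2)
Z - 34*(-15 + 18)*(-1 - 6) = -2 - 34*(-15 + 18)*(-1 - 6) = -2 - 102*(-7) = -2 - 34*(-21) = -2 + 714 = 712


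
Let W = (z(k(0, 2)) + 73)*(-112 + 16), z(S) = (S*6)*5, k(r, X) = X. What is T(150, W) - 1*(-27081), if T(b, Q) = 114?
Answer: 27195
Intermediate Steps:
z(S) = 30*S (z(S) = (6*S)*5 = 30*S)
W = -12768 (W = (30*2 + 73)*(-112 + 16) = (60 + 73)*(-96) = 133*(-96) = -12768)
T(150, W) - 1*(-27081) = 114 - 1*(-27081) = 114 + 27081 = 27195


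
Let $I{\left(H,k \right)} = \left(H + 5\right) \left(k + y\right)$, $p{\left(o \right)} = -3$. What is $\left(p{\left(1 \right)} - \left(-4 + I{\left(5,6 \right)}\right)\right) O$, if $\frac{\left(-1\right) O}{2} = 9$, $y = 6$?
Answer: $2142$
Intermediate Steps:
$I{\left(H,k \right)} = \left(5 + H\right) \left(6 + k\right)$ ($I{\left(H,k \right)} = \left(H + 5\right) \left(k + 6\right) = \left(5 + H\right) \left(6 + k\right)$)
$O = -18$ ($O = \left(-2\right) 9 = -18$)
$\left(p{\left(1 \right)} - \left(-4 + I{\left(5,6 \right)}\right)\right) O = \left(-3 - \left(26 + 30 + 60\right)\right) \left(-18\right) = \left(-3 + \left(4 - \left(30 + 30 + 30 + 30\right)\right)\right) \left(-18\right) = \left(-3 + \left(4 - 120\right)\right) \left(-18\right) = \left(-3 - 116\right) \left(-18\right) = \left(-119\right) \left(-18\right) = 2142$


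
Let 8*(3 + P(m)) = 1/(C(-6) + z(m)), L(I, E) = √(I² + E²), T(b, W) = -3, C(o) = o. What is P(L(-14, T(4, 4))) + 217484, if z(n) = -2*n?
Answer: 682020419/3136 - √205/3136 ≈ 2.1748e+5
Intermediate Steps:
L(I, E) = √(E² + I²)
P(m) = -3 + 1/(8*(-6 - 2*m))
P(L(-14, T(4, 4))) + 217484 = (-145 - 48*√((-3)² + (-14)²))/(16*(3 + √((-3)² + (-14)²))) + 217484 = (-145 - 48*√(9 + 196))/(16*(3 + √(9 + 196))) + 217484 = (-145 - 48*√205)/(16*(3 + √205)) + 217484 = 217484 + (-145 - 48*√205)/(16*(3 + √205))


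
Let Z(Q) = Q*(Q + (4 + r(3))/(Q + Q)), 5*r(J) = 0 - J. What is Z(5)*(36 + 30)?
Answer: 8811/5 ≈ 1762.2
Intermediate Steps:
r(J) = -J/5 (r(J) = (0 - J)/5 = (-J)/5 = -J/5)
Z(Q) = Q*(Q + 17/(10*Q)) (Z(Q) = Q*(Q + (4 - ⅕*3)/(Q + Q)) = Q*(Q + (4 - ⅗)/((2*Q))) = Q*(Q + 17*(1/(2*Q))/5) = Q*(Q + 17/(10*Q)))
Z(5)*(36 + 30) = (17/10 + 5²)*(36 + 30) = (17/10 + 25)*66 = (267/10)*66 = 8811/5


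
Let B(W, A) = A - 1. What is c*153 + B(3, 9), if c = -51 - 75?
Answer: -19270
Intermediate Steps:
B(W, A) = -1 + A
c = -126
c*153 + B(3, 9) = -126*153 + (-1 + 9) = -19278 + 8 = -19270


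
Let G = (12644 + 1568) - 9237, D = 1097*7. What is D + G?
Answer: 12654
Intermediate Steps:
D = 7679
G = 4975 (G = 14212 - 9237 = 4975)
D + G = 7679 + 4975 = 12654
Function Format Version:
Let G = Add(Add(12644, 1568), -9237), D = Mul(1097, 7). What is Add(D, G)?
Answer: 12654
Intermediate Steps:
D = 7679
G = 4975 (G = Add(14212, -9237) = 4975)
Add(D, G) = Add(7679, 4975) = 12654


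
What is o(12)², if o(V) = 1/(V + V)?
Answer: 1/576 ≈ 0.0017361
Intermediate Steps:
o(V) = 1/(2*V)
o(12)² = ((½)/12)² = ((½)*(1/12))² = (1/24)² = 1/576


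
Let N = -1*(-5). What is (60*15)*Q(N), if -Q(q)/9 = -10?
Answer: 81000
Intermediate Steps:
N = 5
Q(q) = 90 (Q(q) = -9*(-10) = 90)
(60*15)*Q(N) = (60*15)*90 = 900*90 = 81000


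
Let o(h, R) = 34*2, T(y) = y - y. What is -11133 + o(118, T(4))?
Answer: -11065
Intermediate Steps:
T(y) = 0
o(h, R) = 68
-11133 + o(118, T(4)) = -11133 + 68 = -11065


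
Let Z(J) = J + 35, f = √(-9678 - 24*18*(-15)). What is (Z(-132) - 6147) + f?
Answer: -6244 + I*√3198 ≈ -6244.0 + 56.551*I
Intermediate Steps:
f = I*√3198 (f = √(-9678 - 432*(-15)) = √(-9678 + 6480) = √(-3198) = I*√3198 ≈ 56.551*I)
Z(J) = 35 + J
(Z(-132) - 6147) + f = ((35 - 132) - 6147) + I*√3198 = (-97 - 6147) + I*√3198 = -6244 + I*√3198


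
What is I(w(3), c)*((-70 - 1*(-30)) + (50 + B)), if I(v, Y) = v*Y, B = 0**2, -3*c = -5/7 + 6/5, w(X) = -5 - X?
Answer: 272/21 ≈ 12.952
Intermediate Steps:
c = -17/105 (c = -(-5/7 + 6/5)/3 = -1/3*17/35 = -17/105 ≈ -0.16190)
B = 0
I(v, Y) = Y*v
I(w(3), c)*((-70 - 1*(-30)) + (50 + B)) = (-17*(-5 - 1*3)/105)*((-70 - 1*(-30)) + (50 + 0)) = (-17*(-5 - 3)/105)*((-70 + 30) + 50) = (-17/105*(-8))*(-40 + 50) = (136/105)*10 = 272/21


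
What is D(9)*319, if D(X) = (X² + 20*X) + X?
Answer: 86130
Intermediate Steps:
D(X) = X² + 21*X
D(9)*319 = (9*(21 + 9))*319 = (9*30)*319 = 270*319 = 86130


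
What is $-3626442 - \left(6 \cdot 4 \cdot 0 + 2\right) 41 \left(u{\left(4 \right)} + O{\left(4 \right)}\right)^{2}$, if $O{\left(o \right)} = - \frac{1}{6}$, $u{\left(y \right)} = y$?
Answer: $- \frac{65297645}{18} \approx -3.6276 \cdot 10^{6}$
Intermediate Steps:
$O{\left(o \right)} = - \frac{1}{6}$ ($O{\left(o \right)} = \left(-1\right) \frac{1}{6} = - \frac{1}{6}$)
$-3626442 - \left(6 \cdot 4 \cdot 0 + 2\right) 41 \left(u{\left(4 \right)} + O{\left(4 \right)}\right)^{2} = -3626442 - \left(6 \cdot 4 \cdot 0 + 2\right) 41 \left(4 - \frac{1}{6}\right)^{2} = -3626442 - \left(24 \cdot 0 + 2\right) 41 \left(\frac{23}{6}\right)^{2} = -3626442 - \left(0 + 2\right) 41 \cdot \frac{529}{36} = -3626442 - 2 \cdot 41 \cdot \frac{529}{36} = -3626442 - 82 \cdot \frac{529}{36} = -3626442 - \frac{21689}{18} = - \frac{65297645}{18}$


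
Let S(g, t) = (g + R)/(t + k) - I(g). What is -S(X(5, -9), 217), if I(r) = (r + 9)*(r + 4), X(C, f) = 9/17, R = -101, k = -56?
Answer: 291050/6647 ≈ 43.787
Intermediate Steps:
X(C, f) = 9/17 (X(C, f) = 9*(1/17) = 9/17)
I(r) = (4 + r)*(9 + r) (I(r) = (9 + r)*(4 + r) = (4 + r)*(9 + r))
S(g, t) = -36 - g**2 - 13*g + (-101 + g)/(-56 + t) (S(g, t) = (g - 101)/(t - 56) - (36 + g**2 + 13*g) = (-101 + g)/(-56 + t) + (-36 - g**2 - 13*g) = -36 - g**2 - 13*g + (-101 + g)/(-56 + t))
-S(X(5, -9), 217) = -(1915 + 56*(9/17)**2 + 729*(9/17) - 1*217*(36 + (9/17)**2 + 13*(9/17)))/(-56 + 217) = -(1915 + 56*(81/289) + 6561/17 - 1*217*(36 + 81/289 + 117/17))/161 = -(1915 + 4536/289 + 6561/17 - 1*217*12474/289)/161 = -(1915 + 4536/289 + 6561/17 - 2706858/289)/161 = -(-2037350)/(161*289) = -1*(-291050/6647) = 291050/6647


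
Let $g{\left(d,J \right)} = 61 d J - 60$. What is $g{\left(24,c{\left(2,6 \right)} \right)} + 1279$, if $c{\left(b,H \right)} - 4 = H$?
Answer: $15859$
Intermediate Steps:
$c{\left(b,H \right)} = 4 + H$
$g{\left(d,J \right)} = -60 + 61 J d$ ($g{\left(d,J \right)} = 61 J d - 60 = -60 + 61 J d$)
$g{\left(24,c{\left(2,6 \right)} \right)} + 1279 = \left(-60 + 61 \left(4 + 6\right) 24\right) + 1279 = \left(-60 + 61 \cdot 10 \cdot 24\right) + 1279 = \left(-60 + 14640\right) + 1279 = 14580 + 1279 = 15859$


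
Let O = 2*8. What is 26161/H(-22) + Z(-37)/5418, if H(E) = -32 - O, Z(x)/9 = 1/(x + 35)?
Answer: -7874473/14448 ≈ -545.02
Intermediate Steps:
Z(x) = 9/(35 + x) (Z(x) = 9/(x + 35) = 9/(35 + x))
O = 16
H(E) = -48 (H(E) = -32 - 1*16 = -32 - 16 = -48)
26161/H(-22) + Z(-37)/5418 = 26161/(-48) + (9/(35 - 37))/5418 = 26161*(-1/48) + (9/(-2))*(1/5418) = -26161/48 + (9*(-½))*(1/5418) = -26161/48 - 9/2*1/5418 = -26161/48 - 1/1204 = -7874473/14448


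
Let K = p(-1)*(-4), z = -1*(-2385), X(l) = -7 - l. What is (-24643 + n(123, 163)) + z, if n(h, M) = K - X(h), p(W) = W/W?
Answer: -22132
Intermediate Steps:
p(W) = 1
z = 2385
K = -4 (K = 1*(-4) = -4)
n(h, M) = 3 + h (n(h, M) = -4 - (-7 - h) = -4 + (7 + h) = 3 + h)
(-24643 + n(123, 163)) + z = (-24643 + (3 + 123)) + 2385 = (-24643 + 126) + 2385 = -24517 + 2385 = -22132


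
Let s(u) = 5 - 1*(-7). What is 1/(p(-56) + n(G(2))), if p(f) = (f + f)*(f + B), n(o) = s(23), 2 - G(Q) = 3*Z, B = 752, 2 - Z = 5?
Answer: -1/77940 ≈ -1.2830e-5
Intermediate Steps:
Z = -3 (Z = 2 - 1*5 = 2 - 5 = -3)
G(Q) = 11 (G(Q) = 2 - 3*(-3) = 2 - 1*(-9) = 2 + 9 = 11)
s(u) = 12 (s(u) = 5 + 7 = 12)
n(o) = 12
p(f) = 2*f*(752 + f) (p(f) = (f + f)*(f + 752) = (2*f)*(752 + f) = 2*f*(752 + f))
1/(p(-56) + n(G(2))) = 1/(2*(-56)*(752 - 56) + 12) = 1/(2*(-56)*696 + 12) = 1/(-77952 + 12) = 1/(-77940) = -1/77940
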